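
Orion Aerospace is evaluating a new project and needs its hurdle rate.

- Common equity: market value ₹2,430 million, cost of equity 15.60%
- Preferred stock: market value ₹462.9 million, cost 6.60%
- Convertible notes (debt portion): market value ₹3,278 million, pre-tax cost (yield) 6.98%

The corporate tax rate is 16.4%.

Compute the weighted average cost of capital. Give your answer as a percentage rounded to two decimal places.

9.74%

Total capital V = 2430 + 462.9 + 3278 = 6170.9.
Equity: weight = 2430/6170.9 = 0.3938; cost = 15.6%.
Preferred: weight = 462.9/6170.9 = 0.0750; cost = 6.6%.
Convertible notes (debt portion): weight = 3278/6170.9 = 0.5312; after-tax cost = 6.98% × (1 − 16.4%) = 5.8353%.
WACC = 0.3938 × 15.6000% + 0.0750 × 6.6000% + 0.5312 × 5.8353% = 9.7378%.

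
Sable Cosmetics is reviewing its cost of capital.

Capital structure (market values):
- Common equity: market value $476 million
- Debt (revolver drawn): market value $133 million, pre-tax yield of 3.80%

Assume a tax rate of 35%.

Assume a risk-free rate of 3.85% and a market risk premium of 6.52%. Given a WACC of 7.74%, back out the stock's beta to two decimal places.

0.82

Total capital V = 476 + 133 = 609.
Equity weight = 476/609 = 0.7816.
Revolver drawn weight = 133/609 = 0.2184.
Debt contribution = 0.2184 × 3.8% × (1 − 35%) = 0.5394%.
Required equity contribution = 7.74% − 0.5394% = 7.2006%  ⇒  Re = 9.2125%.
CAPM: 9.2125% = 3.85% + β × 6.52%  ⇒  β = 0.8225.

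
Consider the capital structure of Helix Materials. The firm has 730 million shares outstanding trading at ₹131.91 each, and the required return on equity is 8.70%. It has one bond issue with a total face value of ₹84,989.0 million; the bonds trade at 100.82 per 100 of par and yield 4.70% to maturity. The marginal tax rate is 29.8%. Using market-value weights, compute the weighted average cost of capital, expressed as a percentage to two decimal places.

6.16%

Market value of equity E = 131.91 × 730m = 96294.3m. Market value of debt D = 84989m × 100.82/100 = 85685.9098m.
Total capital V = 96294.3 + 85685.9098 = 181980.2098.
Equity: weight = 96294.3/181980.2098 = 0.5291; cost = 8.7%.
Bonds outstanding: weight = 85685.9098/181980.2098 = 0.4709; after-tax cost = 4.7% × (1 − 29.8%) = 3.2994%.
WACC = 0.5291 × 8.7000% + 0.4709 × 3.2994% = 6.1571%.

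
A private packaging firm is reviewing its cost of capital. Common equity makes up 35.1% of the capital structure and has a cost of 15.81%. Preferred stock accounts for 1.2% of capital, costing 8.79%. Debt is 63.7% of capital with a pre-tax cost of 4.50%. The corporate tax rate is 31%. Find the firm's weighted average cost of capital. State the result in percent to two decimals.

7.63%

After-tax cost of debt = 4.5% × (1 − 31%) = 3.1050%.
WACC = 0.351 × 15.8100% + 0.012 × 8.7900% + 0.637 × 3.1050% = 7.6327%.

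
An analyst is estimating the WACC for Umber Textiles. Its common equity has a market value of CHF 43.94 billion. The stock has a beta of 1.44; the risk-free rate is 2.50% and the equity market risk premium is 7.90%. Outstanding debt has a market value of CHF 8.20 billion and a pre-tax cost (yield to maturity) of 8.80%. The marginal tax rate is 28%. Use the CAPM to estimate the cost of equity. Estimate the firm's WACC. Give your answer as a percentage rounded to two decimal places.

12.69%

Cost of equity via CAPM: Re = 2.5% + 1.44 × 7.9% = 13.8760%.
Total capital V = 43.94 + 8.2 = 52.14.
Equity: weight = 43.94/52.14 = 0.8427; cost = 13.876%.
Debt: weight = 8.2/52.14 = 0.1573; after-tax cost = 8.8% × (1 − 28%) = 6.3360%.
WACC = 0.8427 × 13.8760% + 0.1573 × 6.3360% = 12.6902%.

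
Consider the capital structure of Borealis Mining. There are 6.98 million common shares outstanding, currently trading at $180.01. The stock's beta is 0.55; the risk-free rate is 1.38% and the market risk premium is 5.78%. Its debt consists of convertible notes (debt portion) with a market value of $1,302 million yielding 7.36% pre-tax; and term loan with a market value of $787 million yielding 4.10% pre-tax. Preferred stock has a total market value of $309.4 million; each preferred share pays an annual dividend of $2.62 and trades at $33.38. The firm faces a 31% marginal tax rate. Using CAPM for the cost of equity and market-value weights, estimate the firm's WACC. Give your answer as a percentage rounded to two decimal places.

4.65%

Cost of equity via CAPM: Re = 1.38% + 0.55 × 5.78% = 4.5590%.
Cost of preferred: Rp = 2.62 / 33.38 = 7.8490%.
Market value of equity E = 180.01 × 6.98m = 1256.4698m.
Total capital V = 1256.4698 + 309.4 + 1302 + 787 = 3654.8698.
Equity: weight = 1256.4698/3654.8698 = 0.3438; cost = 4.559%.
Preferred: weight = 309.4/3654.8698 = 0.0847; cost = 7.849%.
Convertible notes (debt portion): weight = 1302/3654.8698 = 0.3562; after-tax cost = 7.36% × (1 − 31%) = 5.0784%.
Term loan: weight = 787/3654.8698 = 0.2153; after-tax cost = 4.1% × (1 − 31%) = 2.8290%.
WACC = 0.3438 × 4.5590% + 0.0847 × 7.8490% + 0.3562 × 5.0784% + 0.2153 × 2.8290% = 4.6500%.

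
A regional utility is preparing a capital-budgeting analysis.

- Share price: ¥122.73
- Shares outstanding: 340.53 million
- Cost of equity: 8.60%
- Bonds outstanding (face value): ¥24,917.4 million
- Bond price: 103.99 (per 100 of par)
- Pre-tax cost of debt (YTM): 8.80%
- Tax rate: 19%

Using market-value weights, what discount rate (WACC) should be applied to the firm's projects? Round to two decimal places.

8.04%

Market value of equity E = 122.73 × 340.53m = 41793.2469m. Market value of debt D = 24917.4m × 103.99/100 = 25911.60426m.
Total capital V = 41793.2469 + 25911.60426 = 67704.85116.
Equity: weight = 41793.2469/67704.85116 = 0.6173; cost = 8.6%.
Bonds outstanding: weight = 25911.60426/67704.85116 = 0.3827; after-tax cost = 8.8% × (1 − 19%) = 7.1280%.
WACC = 0.6173 × 8.6000% + 0.3827 × 7.1280% = 8.0366%.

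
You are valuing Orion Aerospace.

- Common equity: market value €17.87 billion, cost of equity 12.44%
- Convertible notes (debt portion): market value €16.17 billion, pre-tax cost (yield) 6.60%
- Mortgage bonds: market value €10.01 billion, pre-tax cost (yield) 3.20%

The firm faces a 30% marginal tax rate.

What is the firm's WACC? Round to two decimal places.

Total capital V = 17.87 + 16.17 + 10.01 = 44.05.
Equity: weight = 17.87/44.05 = 0.4057; cost = 12.44%.
Convertible notes (debt portion): weight = 16.17/44.05 = 0.3671; after-tax cost = 6.6% × (1 − 30%) = 4.6200%.
Mortgage bonds: weight = 10.01/44.05 = 0.2272; after-tax cost = 3.2% × (1 − 30%) = 2.2400%.
WACC = 0.4057 × 12.4400% + 0.3671 × 4.6200% + 0.2272 × 2.2400% = 7.2515%.

7.25%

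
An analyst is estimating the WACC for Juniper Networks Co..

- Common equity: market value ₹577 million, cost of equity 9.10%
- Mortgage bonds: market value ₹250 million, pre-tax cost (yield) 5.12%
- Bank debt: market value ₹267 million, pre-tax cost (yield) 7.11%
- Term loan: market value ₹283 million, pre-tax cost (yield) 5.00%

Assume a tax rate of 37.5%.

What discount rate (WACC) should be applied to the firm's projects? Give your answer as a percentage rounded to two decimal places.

Total capital V = 577 + 250 + 267 + 283 = 1377.
Equity: weight = 577/1377 = 0.4190; cost = 9.1%.
Mortgage bonds: weight = 250/1377 = 0.1816; after-tax cost = 5.12% × (1 − 37.5%) = 3.2000%.
Bank debt: weight = 267/1377 = 0.1939; after-tax cost = 7.11% × (1 − 37.5%) = 4.4438%.
Term loan: weight = 283/1377 = 0.2055; after-tax cost = 5% × (1 − 37.5%) = 3.1250%.
WACC = 0.4190 × 9.1000% + 0.1816 × 3.2000% + 0.1939 × 4.4438% + 0.2055 × 3.1250% = 5.8980%.

5.90%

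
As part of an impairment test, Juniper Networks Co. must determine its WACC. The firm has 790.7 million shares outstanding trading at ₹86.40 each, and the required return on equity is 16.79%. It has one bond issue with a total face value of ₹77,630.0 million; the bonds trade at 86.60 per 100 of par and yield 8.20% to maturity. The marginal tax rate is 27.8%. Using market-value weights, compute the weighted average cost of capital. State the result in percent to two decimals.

Market value of equity E = 86.4 × 790.7m = 68316.48m. Market value of debt D = 77630m × 86.6/100 = 67227.58m.
Total capital V = 68316.48 + 67227.58 = 135544.06.
Equity: weight = 68316.48/135544.06 = 0.5040; cost = 16.79%.
Bonds outstanding: weight = 67227.58/135544.06 = 0.4960; after-tax cost = 8.2% × (1 − 27.8%) = 5.9204%.
WACC = 0.5040 × 16.7900% + 0.4960 × 5.9204% = 11.3989%.

11.40%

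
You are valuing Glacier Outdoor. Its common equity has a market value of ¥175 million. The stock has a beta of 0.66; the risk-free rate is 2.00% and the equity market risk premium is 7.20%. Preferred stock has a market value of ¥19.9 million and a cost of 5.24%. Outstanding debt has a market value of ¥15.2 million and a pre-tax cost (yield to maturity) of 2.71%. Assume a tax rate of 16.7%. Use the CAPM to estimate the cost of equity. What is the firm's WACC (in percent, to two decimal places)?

Cost of equity via CAPM: Re = 2.0% + 0.66 × 7.2% = 6.7520%.
Total capital V = 175 + 19.9 + 15.2 = 210.1.
Equity: weight = 175/210.1 = 0.8329; cost = 6.752%.
Preferred: weight = 19.9/210.1 = 0.0947; cost = 5.24%.
Debt: weight = 15.2/210.1 = 0.0723; after-tax cost = 2.71% × (1 − 16.7%) = 2.2574%.
WACC = 0.8329 × 6.7520% + 0.0947 × 5.2400% + 0.0723 × 2.2574% = 6.2836%.

6.28%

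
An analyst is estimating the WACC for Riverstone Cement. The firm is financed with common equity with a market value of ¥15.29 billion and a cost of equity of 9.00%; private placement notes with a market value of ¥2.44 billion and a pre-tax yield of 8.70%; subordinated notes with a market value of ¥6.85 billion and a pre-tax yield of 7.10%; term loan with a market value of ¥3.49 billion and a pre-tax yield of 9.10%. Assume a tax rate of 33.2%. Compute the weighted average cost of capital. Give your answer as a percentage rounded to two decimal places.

Total capital V = 15.29 + 2.44 + 6.85 + 3.49 = 28.07.
Equity: weight = 15.29/28.07 = 0.5447; cost = 9%.
Private placement notes: weight = 2.44/28.07 = 0.0869; after-tax cost = 8.7% × (1 − 33.2%) = 5.8116%.
Subordinated notes: weight = 6.85/28.07 = 0.2440; after-tax cost = 7.1% × (1 − 33.2%) = 4.7428%.
Term loan: weight = 3.49/28.07 = 0.1243; after-tax cost = 9.1% × (1 − 33.2%) = 6.0788%.
WACC = 0.5447 × 9.0000% + 0.0869 × 5.8116% + 0.2440 × 4.7428% + 0.1243 × 6.0788% = 7.3208%.

7.32%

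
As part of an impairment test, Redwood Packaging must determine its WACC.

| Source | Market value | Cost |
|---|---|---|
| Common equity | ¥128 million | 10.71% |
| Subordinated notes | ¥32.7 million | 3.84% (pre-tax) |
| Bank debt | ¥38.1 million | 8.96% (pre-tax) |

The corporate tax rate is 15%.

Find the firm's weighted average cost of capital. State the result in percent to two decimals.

8.89%

Total capital V = 128 + 32.7 + 38.1 = 198.8.
Equity: weight = 128/198.8 = 0.6439; cost = 10.71%.
Subordinated notes: weight = 32.7/198.8 = 0.1645; after-tax cost = 3.84% × (1 − 15%) = 3.2640%.
Bank debt: weight = 38.1/198.8 = 0.1916; after-tax cost = 8.96% × (1 − 15%) = 7.6160%.
WACC = 0.6439 × 10.7100% + 0.1645 × 3.2640% + 0.1916 × 7.6160% = 8.8923%.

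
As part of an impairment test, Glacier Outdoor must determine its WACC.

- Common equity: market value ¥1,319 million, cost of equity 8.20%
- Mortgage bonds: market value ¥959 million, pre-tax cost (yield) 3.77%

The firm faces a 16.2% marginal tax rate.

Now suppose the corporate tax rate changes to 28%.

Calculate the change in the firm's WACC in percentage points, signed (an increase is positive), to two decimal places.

Current WACC:
Total capital V = 1319 + 959 = 2278.
Equity: weight = 1319/2278 = 0.5790; cost = 8.2%.
Mortgage bonds: weight = 959/2278 = 0.4210; after-tax cost = 3.77% × (1 − 16.2%) = 3.1593%.
WACC = 0.5790 × 8.2000% + 0.4210 × 3.1593% = 6.0779%.
After the change:
Total capital V = 1319 + 959 = 2278.
Equity: weight = 1319/2278 = 0.5790; cost = 8.2%.
Mortgage bonds: weight = 959/2278 = 0.4210; after-tax cost = 3.77% × (1 − 28%) = 2.7144%.
WACC = 0.5790 × 8.2000% + 0.4210 × 2.7144% = 5.8907%.
Change in WACC = 5.8907% − 6.0779% = -0.1873 pp.

-0.19 pp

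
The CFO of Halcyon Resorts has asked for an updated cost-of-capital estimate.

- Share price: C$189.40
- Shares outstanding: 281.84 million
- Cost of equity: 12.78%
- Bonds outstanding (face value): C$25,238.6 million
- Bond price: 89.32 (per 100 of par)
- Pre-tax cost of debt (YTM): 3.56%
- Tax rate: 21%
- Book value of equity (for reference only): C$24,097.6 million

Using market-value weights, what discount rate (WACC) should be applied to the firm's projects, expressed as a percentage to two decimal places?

9.82%

Market value of equity E = 189.4 × 281.84m = 53380.496m. Market value of debt D = 25238.6m × 89.32/100 = 22543.11752m.
Total capital V = 53380.496 + 22543.11752 = 75923.61352.
Equity: weight = 53380.496/75923.61352 = 0.7031; cost = 12.78%.
Bonds outstanding: weight = 22543.11752/75923.61352 = 0.2969; after-tax cost = 3.56% × (1 − 21%) = 2.8124%.
WACC = 0.7031 × 12.7800% + 0.2969 × 2.8124% = 9.8204%.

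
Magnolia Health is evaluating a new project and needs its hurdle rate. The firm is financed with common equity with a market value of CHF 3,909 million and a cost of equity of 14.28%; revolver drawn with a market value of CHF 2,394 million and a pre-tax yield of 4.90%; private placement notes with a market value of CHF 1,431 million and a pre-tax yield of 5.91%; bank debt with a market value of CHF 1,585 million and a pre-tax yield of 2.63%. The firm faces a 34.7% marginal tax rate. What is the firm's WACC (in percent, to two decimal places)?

Total capital V = 3909 + 2394 + 1431 + 1585 = 9319.
Equity: weight = 3909/9319 = 0.4195; cost = 14.28%.
Revolver drawn: weight = 2394/9319 = 0.2569; after-tax cost = 4.9% × (1 − 34.7%) = 3.1997%.
Private placement notes: weight = 1431/9319 = 0.1536; after-tax cost = 5.91% × (1 − 34.7%) = 3.8592%.
Bank debt: weight = 1585/9319 = 0.1701; after-tax cost = 2.63% × (1 − 34.7%) = 1.7174%.
WACC = 0.4195 × 14.2800% + 0.2569 × 3.1997% + 0.1536 × 3.8592% + 0.1701 × 1.7174% = 7.6967%.

7.70%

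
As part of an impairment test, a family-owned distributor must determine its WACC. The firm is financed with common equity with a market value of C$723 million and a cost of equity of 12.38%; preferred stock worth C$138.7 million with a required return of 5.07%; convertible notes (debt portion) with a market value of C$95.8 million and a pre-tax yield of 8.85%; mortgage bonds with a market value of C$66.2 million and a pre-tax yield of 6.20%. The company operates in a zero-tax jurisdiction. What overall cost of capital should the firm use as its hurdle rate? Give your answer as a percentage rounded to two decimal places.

10.66%

Total capital V = 723 + 138.7 + 95.8 + 66.2 = 1023.7.
Equity: weight = 723/1023.7 = 0.7063; cost = 12.38%.
Preferred: weight = 138.7/1023.7 = 0.1355; cost = 5.07%.
Convertible notes (debt portion): weight = 95.8/1023.7 = 0.0936; after-tax cost = 8.85% × (1 − 0%) = 8.8500%.
Mortgage bonds: weight = 66.2/1023.7 = 0.0647; after-tax cost = 6.2% × (1 − 0%) = 6.2000%.
WACC = 0.7063 × 12.3800% + 0.1355 × 5.0700% + 0.0936 × 8.8500% + 0.0647 × 6.2000% = 10.6596%.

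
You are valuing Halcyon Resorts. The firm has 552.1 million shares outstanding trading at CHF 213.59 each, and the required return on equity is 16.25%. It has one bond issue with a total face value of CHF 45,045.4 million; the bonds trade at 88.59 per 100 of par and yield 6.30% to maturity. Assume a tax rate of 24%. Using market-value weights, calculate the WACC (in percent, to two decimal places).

Market value of equity E = 213.59 × 552.1m = 117923.039m. Market value of debt D = 45045.4m × 88.59/100 = 39905.71986m.
Total capital V = 117923.039 + 39905.71986 = 157828.75886.
Equity: weight = 117923.039/157828.75886 = 0.7472; cost = 16.25%.
Bonds outstanding: weight = 39905.71986/157828.75886 = 0.2528; after-tax cost = 6.3% × (1 − 24%) = 4.7880%.
WACC = 0.7472 × 16.2500% + 0.2528 × 4.7880% = 13.3519%.

13.35%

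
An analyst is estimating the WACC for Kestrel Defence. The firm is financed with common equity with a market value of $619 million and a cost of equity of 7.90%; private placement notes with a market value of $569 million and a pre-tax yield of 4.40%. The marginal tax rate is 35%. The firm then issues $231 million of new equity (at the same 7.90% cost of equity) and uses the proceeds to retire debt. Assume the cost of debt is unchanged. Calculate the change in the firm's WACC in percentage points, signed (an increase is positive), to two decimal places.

Current WACC:
Total capital V = 619 + 569 = 1188.
Equity: weight = 619/1188 = 0.5210; cost = 7.9%.
Private placement notes: weight = 569/1188 = 0.4790; after-tax cost = 4.4% × (1 − 35%) = 2.8600%.
WACC = 0.5210 × 7.9000% + 0.4790 × 2.8600% = 5.4861%.
After the change:
Total capital V = 850 + 338 = 1188.
Equity: weight = 850/1188 = 0.7155; cost = 7.9%.
Private placement notes: weight = 338/1188 = 0.2845; after-tax cost = 4.4% × (1 − 35%) = 2.8600%.
WACC = 0.7155 × 7.9000% + 0.2845 × 2.8600% = 6.4661%.
Change in WACC = 6.4661% − 5.4861% = 0.9800 pp.

+0.98 pp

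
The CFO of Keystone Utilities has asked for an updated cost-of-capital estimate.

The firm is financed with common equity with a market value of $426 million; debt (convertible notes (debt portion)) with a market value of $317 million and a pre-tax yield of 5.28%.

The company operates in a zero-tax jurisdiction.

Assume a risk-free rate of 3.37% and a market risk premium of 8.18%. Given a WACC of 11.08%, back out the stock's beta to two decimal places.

1.47

Total capital V = 426 + 317 = 743.
Equity weight = 426/743 = 0.5734.
Convertible notes (debt portion) weight = 317/743 = 0.4266.
Debt contribution = 0.4266 × 5.28% × (1 − 0%) = 2.2527%.
Required equity contribution = 11.08% − 2.2527% = 8.8273%  ⇒  Re = 15.3960%.
CAPM: 15.3960% = 3.37% + β × 8.18%  ⇒  β = 1.4702.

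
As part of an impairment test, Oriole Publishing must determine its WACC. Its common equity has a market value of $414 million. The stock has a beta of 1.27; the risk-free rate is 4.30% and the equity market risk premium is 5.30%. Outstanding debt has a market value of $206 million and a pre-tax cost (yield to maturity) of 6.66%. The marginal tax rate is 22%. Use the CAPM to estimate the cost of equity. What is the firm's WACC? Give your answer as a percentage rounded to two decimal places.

Cost of equity via CAPM: Re = 4.3% + 1.27 × 5.3% = 11.0310%.
Total capital V = 414 + 206 = 620.
Equity: weight = 414/620 = 0.6677; cost = 11.031%.
Debt: weight = 206/620 = 0.3323; after-tax cost = 6.66% × (1 − 22%) = 5.1948%.
WACC = 0.6677 × 11.0310% + 0.3323 × 5.1948% = 9.0919%.

9.09%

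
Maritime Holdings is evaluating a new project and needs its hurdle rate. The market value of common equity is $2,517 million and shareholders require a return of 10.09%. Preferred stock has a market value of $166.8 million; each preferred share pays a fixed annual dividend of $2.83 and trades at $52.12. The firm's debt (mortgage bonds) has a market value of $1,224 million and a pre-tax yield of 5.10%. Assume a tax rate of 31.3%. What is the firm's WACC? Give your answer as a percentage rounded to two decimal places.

7.83%

Cost of preferred: Rp = 2.83 / 52.12 = 5.4298%.
Total capital V = 2517 + 166.8 + 1224 = 3907.8.
Equity: weight = 2517/3907.8 = 0.6441; cost = 10.09%.
Preferred: weight = 166.8/3907.8 = 0.0427; cost = 5.4298%.
Mortgage bonds: weight = 1224/3907.8 = 0.3132; after-tax cost = 5.1% × (1 − 31.3%) = 3.5037%.
WACC = 0.6441 × 10.0900% + 0.0427 × 5.4298% + 0.3132 × 3.5037% = 7.8281%.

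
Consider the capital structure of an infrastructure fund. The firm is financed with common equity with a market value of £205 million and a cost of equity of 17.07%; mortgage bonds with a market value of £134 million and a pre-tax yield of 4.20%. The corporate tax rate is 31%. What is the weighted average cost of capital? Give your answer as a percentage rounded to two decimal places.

Total capital V = 205 + 134 = 339.
Equity: weight = 205/339 = 0.6047; cost = 17.07%.
Mortgage bonds: weight = 134/339 = 0.3953; after-tax cost = 4.2% × (1 − 31%) = 2.8980%.
WACC = 0.6047 × 17.0700% + 0.3953 × 2.8980% = 11.4681%.

11.47%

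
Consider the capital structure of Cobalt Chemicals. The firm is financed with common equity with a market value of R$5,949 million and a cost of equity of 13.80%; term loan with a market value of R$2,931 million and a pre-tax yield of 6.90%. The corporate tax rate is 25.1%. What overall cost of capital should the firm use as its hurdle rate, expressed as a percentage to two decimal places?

Total capital V = 5949 + 2931 = 8880.
Equity: weight = 5949/8880 = 0.6699; cost = 13.8%.
Term loan: weight = 2931/8880 = 0.3301; after-tax cost = 6.9% × (1 − 25.1%) = 5.1681%.
WACC = 0.6699 × 13.8000% + 0.3301 × 5.1681% = 10.9509%.

10.95%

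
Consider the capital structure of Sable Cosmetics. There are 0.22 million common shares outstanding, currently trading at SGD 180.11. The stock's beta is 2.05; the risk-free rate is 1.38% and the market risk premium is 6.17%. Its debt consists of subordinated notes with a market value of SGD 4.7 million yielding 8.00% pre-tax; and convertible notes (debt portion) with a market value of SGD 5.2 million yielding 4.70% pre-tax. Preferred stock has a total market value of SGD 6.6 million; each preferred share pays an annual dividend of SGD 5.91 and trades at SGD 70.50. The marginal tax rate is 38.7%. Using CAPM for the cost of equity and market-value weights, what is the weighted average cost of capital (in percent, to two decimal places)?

11.57%

Cost of equity via CAPM: Re = 1.38% + 2.05 × 6.17% = 14.0285%.
Cost of preferred: Rp = 5.91 / 70.5 = 8.3830%.
Market value of equity E = 180.11 × 0.22m = 39.6242m.
Total capital V = 39.6242 + 6.6 + 4.7 + 5.2 = 56.1242.
Equity: weight = 39.6242/56.1242 = 0.7060; cost = 14.0285%.
Preferred: weight = 6.6/56.1242 = 0.1176; cost = 8.383%.
Subordinated notes: weight = 4.7/56.1242 = 0.0837; after-tax cost = 8% × (1 − 38.7%) = 4.9040%.
Convertible notes (debt portion): weight = 5.2/56.1242 = 0.0927; after-tax cost = 4.7% × (1 − 38.7%) = 2.8811%.
WACC = 0.7060 × 14.0285% + 0.1176 × 8.3830% + 0.0837 × 4.9040% + 0.0927 × 2.8811% = 11.5677%.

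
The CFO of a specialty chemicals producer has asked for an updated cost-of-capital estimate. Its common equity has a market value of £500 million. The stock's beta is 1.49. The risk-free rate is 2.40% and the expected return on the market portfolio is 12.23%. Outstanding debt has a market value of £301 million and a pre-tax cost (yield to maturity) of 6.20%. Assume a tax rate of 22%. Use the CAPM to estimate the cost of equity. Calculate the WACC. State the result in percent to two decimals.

Market risk premium = 12.23% − 2.4% = 9.83%.
Cost of equity via CAPM: Re = 2.4% + 1.49 × 9.83% = 17.0467%.
Total capital V = 500 + 301 = 801.
Equity: weight = 500/801 = 0.6242; cost = 17.0467%.
Debt: weight = 301/801 = 0.3758; after-tax cost = 6.2% × (1 − 22%) = 4.8360%.
WACC = 0.6242 × 17.0467% + 0.3758 × 4.8360% = 12.4582%.

12.46%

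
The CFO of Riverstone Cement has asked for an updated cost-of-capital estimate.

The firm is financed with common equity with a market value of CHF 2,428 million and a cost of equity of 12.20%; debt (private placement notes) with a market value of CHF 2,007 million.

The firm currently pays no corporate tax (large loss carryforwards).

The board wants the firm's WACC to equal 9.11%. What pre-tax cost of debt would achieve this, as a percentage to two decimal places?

5.37%

Total capital V = 2428 + 2007 = 4435.
Equity weight = 2428/4435 = 0.5475.
Private placement notes weight = 2007/4435 = 0.4525.
Equity contribution = 0.5475 × 12.2% = 6.6791%.
Remaining for debt = 9.11% − 6.6791% = 2.4309%.
Rd × (1 − 0%) × 0.4525 = 2.4309%  ⇒  Rd = 5.3718%.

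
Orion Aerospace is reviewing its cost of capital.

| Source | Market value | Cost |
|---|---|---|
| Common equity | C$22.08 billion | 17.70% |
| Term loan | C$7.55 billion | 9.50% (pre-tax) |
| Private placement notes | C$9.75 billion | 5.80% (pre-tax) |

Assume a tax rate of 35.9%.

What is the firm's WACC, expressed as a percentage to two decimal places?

Total capital V = 22.08 + 7.55 + 9.75 = 39.38.
Equity: weight = 22.08/39.38 = 0.5607; cost = 17.7%.
Term loan: weight = 7.55/39.38 = 0.1917; after-tax cost = 9.5% × (1 − 35.9%) = 6.0895%.
Private placement notes: weight = 9.75/39.38 = 0.2476; after-tax cost = 5.8% × (1 − 35.9%) = 3.7178%.
WACC = 0.5607 × 17.7000% + 0.1917 × 6.0895% + 0.2476 × 3.7178% = 12.0122%.

12.01%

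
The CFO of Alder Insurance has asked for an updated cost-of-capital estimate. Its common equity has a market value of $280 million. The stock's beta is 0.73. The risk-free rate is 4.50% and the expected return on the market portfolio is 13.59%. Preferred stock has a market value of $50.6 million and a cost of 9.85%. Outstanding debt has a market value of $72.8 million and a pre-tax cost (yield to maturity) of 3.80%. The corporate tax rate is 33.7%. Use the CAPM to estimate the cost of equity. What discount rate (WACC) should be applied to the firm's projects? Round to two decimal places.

9.42%

Market risk premium = 13.59% − 4.5% = 9.09%.
Cost of equity via CAPM: Re = 4.5% + 0.73 × 9.09% = 11.1357%.
Total capital V = 280 + 50.6 + 72.8 = 403.4.
Equity: weight = 280/403.4 = 0.6941; cost = 11.1357%.
Preferred: weight = 50.6/403.4 = 0.1254; cost = 9.85%.
Debt: weight = 72.8/403.4 = 0.1805; after-tax cost = 3.8% × (1 − 33.7%) = 2.5194%.
WACC = 0.6941 × 11.1357% + 0.1254 × 9.8500% + 0.1805 × 2.5194% = 9.4195%.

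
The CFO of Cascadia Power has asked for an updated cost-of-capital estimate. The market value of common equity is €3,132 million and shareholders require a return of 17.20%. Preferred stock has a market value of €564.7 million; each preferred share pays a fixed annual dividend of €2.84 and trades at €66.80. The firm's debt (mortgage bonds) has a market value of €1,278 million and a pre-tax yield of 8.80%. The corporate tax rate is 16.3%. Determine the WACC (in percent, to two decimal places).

Cost of preferred: Rp = 2.84 / 66.8 = 4.2515%.
Total capital V = 3132 + 564.7 + 1278 = 4974.7.
Equity: weight = 3132/4974.7 = 0.6296; cost = 17.2%.
Preferred: weight = 564.7/4974.7 = 0.1135; cost = 4.2515%.
Mortgage bonds: weight = 1278/4974.7 = 0.2569; after-tax cost = 8.8% × (1 − 16.3%) = 7.3656%.
WACC = 0.6296 × 17.2000% + 0.1135 × 4.2515% + 0.2569 × 7.3656% = 13.2037%.

13.20%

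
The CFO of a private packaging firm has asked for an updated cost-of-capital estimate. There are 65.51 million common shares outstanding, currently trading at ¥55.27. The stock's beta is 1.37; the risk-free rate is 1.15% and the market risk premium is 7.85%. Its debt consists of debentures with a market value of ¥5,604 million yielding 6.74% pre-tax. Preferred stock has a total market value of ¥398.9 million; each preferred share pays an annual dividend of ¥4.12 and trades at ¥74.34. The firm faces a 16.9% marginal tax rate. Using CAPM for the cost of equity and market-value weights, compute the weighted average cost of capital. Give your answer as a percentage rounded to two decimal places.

Cost of equity via CAPM: Re = 1.15% + 1.37 × 7.85% = 11.9045%.
Cost of preferred: Rp = 4.12 / 74.34 = 5.5421%.
Market value of equity E = 55.27 × 65.51m = 3620.7377m.
Total capital V = 3620.7377 + 398.9 + 5604 = 9623.6377.
Equity: weight = 3620.7377/9623.6377 = 0.3762; cost = 11.9045%.
Preferred: weight = 398.9/9623.6377 = 0.0415; cost = 5.5421%.
Debentures: weight = 5604/9623.6377 = 0.5823; after-tax cost = 6.74% × (1 − 16.9%) = 5.6009%.
WACC = 0.3762 × 11.9045% + 0.0415 × 5.5421% + 0.5823 × 5.6009% = 7.9701%.

7.97%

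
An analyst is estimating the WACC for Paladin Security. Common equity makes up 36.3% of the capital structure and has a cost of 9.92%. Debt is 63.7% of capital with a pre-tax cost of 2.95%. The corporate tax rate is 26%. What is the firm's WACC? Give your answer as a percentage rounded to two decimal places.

After-tax cost of debt = 2.95% × (1 − 26%) = 2.1830%.
WACC = 0.363 × 9.9200% + 0.637 × 2.1830% = 4.9915%.

4.99%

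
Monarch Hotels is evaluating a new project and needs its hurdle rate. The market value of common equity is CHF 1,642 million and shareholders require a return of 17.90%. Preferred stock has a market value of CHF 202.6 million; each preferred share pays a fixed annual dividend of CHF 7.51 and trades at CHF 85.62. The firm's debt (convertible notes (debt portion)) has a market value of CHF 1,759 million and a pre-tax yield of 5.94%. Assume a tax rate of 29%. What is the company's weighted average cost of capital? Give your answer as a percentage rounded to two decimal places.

10.71%

Cost of preferred: Rp = 7.51 / 85.62 = 8.7713%.
Total capital V = 1642 + 202.6 + 1759 = 3603.6.
Equity: weight = 1642/3603.6 = 0.4557; cost = 17.9%.
Preferred: weight = 202.6/3603.6 = 0.0562; cost = 8.7713%.
Convertible notes (debt portion): weight = 1759/3603.6 = 0.4881; after-tax cost = 5.94% × (1 − 29%) = 4.2174%.
WACC = 0.4557 × 17.9000% + 0.0562 × 8.7713% + 0.4881 × 4.2174% = 10.7080%.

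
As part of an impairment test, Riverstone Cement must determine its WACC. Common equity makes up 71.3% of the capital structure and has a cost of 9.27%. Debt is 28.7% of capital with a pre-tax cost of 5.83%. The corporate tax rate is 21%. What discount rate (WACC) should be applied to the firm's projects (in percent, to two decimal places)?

7.93%

After-tax cost of debt = 5.83% × (1 − 21%) = 4.6057%.
WACC = 0.713 × 9.2700% + 0.287 × 4.6057% = 7.9313%.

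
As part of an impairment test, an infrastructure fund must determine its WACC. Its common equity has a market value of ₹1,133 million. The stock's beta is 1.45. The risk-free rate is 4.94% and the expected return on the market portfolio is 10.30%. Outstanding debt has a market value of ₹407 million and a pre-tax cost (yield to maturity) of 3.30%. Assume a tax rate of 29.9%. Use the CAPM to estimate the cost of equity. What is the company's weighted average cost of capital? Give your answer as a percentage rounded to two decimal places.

Market risk premium = 10.3% − 4.94% = 5.36%.
Cost of equity via CAPM: Re = 4.94% + 1.45 × 5.36% = 12.7120%.
Total capital V = 1133 + 407 = 1540.
Equity: weight = 1133/1540 = 0.7357; cost = 12.712%.
Debt: weight = 407/1540 = 0.2643; after-tax cost = 3.3% × (1 − 29.9%) = 2.3133%.
WACC = 0.7357 × 12.7120% + 0.2643 × 2.3133% = 9.9638%.

9.96%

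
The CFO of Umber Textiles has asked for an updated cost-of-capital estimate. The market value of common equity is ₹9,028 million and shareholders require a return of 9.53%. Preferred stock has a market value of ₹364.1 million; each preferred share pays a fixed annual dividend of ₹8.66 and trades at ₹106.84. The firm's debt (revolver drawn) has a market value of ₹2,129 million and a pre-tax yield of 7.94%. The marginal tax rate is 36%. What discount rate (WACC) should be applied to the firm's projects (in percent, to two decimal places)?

8.66%

Cost of preferred: Rp = 8.66 / 106.84 = 8.1056%.
Total capital V = 9028 + 364.1 + 2129 = 11521.1.
Equity: weight = 9028/11521.1 = 0.7836; cost = 9.53%.
Preferred: weight = 364.1/11521.1 = 0.0316; cost = 8.1056%.
Revolver drawn: weight = 2129/11521.1 = 0.1848; after-tax cost = 7.94% × (1 − 36%) = 5.0816%.
WACC = 0.7836 × 9.5300% + 0.0316 × 8.1056% + 0.1848 × 5.0816% = 8.6630%.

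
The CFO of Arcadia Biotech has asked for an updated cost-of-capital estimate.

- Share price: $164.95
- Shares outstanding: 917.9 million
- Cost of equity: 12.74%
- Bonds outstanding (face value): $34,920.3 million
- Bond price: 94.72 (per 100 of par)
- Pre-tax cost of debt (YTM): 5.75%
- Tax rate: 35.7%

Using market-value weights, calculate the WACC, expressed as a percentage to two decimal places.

11.12%

Market value of equity E = 164.95 × 917.9m = 151407.605m. Market value of debt D = 34920.3m × 94.72/100 = 33076.50816m.
Total capital V = 151407.605 + 33076.50816 = 184484.11316.
Equity: weight = 151407.605/184484.11316 = 0.8207; cost = 12.74%.
Bonds outstanding: weight = 33076.50816/184484.11316 = 0.1793; after-tax cost = 5.75% × (1 − 35.7%) = 3.6972%.
WACC = 0.8207 × 12.7400% + 0.1793 × 3.6972% = 11.1187%.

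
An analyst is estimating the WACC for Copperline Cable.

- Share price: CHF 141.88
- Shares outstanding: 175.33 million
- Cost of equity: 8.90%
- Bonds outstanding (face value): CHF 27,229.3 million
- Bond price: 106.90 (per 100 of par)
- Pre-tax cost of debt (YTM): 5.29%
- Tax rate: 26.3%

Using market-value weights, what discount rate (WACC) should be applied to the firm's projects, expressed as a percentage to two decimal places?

6.20%

Market value of equity E = 141.88 × 175.33m = 24875.8204m. Market value of debt D = 27229.3m × 106.9/100 = 29108.1217m.
Total capital V = 24875.8204 + 29108.1217 = 53983.9421.
Equity: weight = 24875.8204/53983.9421 = 0.4608; cost = 8.9%.
Bonds outstanding: weight = 29108.1217/53983.9421 = 0.5392; after-tax cost = 5.29% × (1 − 26.3%) = 3.8987%.
WACC = 0.4608 × 8.9000% + 0.5392 × 3.8987% = 6.2033%.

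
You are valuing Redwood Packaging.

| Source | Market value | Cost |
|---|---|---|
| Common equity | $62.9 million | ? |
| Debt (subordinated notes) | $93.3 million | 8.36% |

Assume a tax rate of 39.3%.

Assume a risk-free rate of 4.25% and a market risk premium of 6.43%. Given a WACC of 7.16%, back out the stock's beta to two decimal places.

0.93

Total capital V = 62.9 + 93.3 = 156.2.
Equity weight = 62.9/156.2 = 0.4027.
Subordinated notes weight = 93.3/156.2 = 0.5973.
Debt contribution = 0.5973 × 8.36% × (1 − 39.3%) = 3.0311%.
Required equity contribution = 7.16% − 3.0311% = 4.1289%  ⇒  Re = 10.2534%.
CAPM: 10.2534% = 4.25% + β × 6.43%  ⇒  β = 0.9337.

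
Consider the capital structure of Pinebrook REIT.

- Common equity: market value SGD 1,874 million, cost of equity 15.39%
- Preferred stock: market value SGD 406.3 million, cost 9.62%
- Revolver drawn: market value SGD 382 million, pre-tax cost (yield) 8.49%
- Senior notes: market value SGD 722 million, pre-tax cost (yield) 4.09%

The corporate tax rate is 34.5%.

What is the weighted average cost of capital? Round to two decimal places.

Total capital V = 1874 + 406.3 + 382 + 722 = 3384.3.
Equity: weight = 1874/3384.3 = 0.5537; cost = 15.39%.
Preferred: weight = 406.3/3384.3 = 0.1201; cost = 9.62%.
Revolver drawn: weight = 382/3384.3 = 0.1129; after-tax cost = 8.49% × (1 − 34.5%) = 5.5610%.
Senior notes: weight = 722/3384.3 = 0.2133; after-tax cost = 4.09% × (1 − 34.5%) = 2.6789%.
WACC = 0.5537 × 15.3900% + 0.1201 × 9.6200% + 0.1129 × 5.5610% + 0.2133 × 2.6789% = 10.8761%.

10.88%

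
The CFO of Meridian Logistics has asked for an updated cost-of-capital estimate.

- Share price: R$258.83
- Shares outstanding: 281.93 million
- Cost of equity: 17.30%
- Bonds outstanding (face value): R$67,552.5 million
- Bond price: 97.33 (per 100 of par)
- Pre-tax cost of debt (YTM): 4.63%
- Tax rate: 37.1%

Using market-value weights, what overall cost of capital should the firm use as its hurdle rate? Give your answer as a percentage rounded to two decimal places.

Market value of equity E = 258.83 × 281.93m = 72971.9419m. Market value of debt D = 67552.5m × 97.33/100 = 65748.84825m.
Total capital V = 72971.9419 + 65748.84825 = 138720.79015.
Equity: weight = 72971.9419/138720.79015 = 0.5260; cost = 17.3%.
Bonds outstanding: weight = 65748.84825/138720.79015 = 0.4740; after-tax cost = 4.63% × (1 − 37.1%) = 2.9123%.
WACC = 0.5260 × 17.3000% + 0.4740 × 2.9123% = 10.4807%.

10.48%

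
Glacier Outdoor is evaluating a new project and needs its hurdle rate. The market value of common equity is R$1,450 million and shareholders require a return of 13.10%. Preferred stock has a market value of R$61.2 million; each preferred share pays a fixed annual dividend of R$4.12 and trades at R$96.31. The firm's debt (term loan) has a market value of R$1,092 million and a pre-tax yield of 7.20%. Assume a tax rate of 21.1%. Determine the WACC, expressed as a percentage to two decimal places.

9.78%

Cost of preferred: Rp = 4.12 / 96.31 = 4.2779%.
Total capital V = 1450 + 61.2 + 1092 = 2603.2.
Equity: weight = 1450/2603.2 = 0.5570; cost = 13.1%.
Preferred: weight = 61.2/2603.2 = 0.0235; cost = 4.2779%.
Term loan: weight = 1092/2603.2 = 0.4195; after-tax cost = 7.2% × (1 − 21.1%) = 5.6808%.
WACC = 0.5570 × 13.1000% + 0.0235 × 4.2779% + 0.4195 × 5.6808% = 9.7804%.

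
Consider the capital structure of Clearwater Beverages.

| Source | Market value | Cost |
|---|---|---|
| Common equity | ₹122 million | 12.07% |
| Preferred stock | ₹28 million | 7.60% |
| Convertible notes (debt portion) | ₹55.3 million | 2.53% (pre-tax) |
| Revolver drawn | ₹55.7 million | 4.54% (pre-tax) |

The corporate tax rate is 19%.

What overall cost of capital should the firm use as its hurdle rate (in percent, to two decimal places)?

7.68%

Total capital V = 122 + 28 + 55.3 + 55.7 = 261.
Equity: weight = 122/261 = 0.4674; cost = 12.07%.
Preferred: weight = 28/261 = 0.1073; cost = 7.6%.
Convertible notes (debt portion): weight = 55.3/261 = 0.2119; after-tax cost = 2.53% × (1 − 19%) = 2.0493%.
Revolver drawn: weight = 55.7/261 = 0.2134; after-tax cost = 4.54% × (1 − 19%) = 3.6774%.
WACC = 0.4674 × 12.0700% + 0.1073 × 7.6000% + 0.2119 × 2.0493% + 0.2134 × 3.6774% = 7.6762%.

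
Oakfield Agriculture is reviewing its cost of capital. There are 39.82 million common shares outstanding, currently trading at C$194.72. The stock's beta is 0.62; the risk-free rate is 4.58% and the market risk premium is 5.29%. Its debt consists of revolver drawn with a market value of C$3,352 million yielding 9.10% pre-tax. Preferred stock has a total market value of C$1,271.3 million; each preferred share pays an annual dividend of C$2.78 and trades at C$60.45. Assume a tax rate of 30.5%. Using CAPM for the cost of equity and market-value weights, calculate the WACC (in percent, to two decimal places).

Cost of equity via CAPM: Re = 4.58% + 0.62 × 5.29% = 7.8598%.
Cost of preferred: Rp = 2.78 / 60.45 = 4.5988%.
Market value of equity E = 194.72 × 39.82m = 7753.7504m.
Total capital V = 7753.7504 + 1271.3 + 3352 = 12377.0504.
Equity: weight = 7753.7504/12377.0504 = 0.6265; cost = 7.8598%.
Preferred: weight = 1271.3/12377.0504 = 0.1027; cost = 4.5988%.
Revolver drawn: weight = 3352/12377.0504 = 0.2708; after-tax cost = 9.1% × (1 − 30.5%) = 6.3245%.
WACC = 0.6265 × 7.8598% + 0.1027 × 4.5988% + 0.2708 × 6.3245% = 7.1091%.

7.11%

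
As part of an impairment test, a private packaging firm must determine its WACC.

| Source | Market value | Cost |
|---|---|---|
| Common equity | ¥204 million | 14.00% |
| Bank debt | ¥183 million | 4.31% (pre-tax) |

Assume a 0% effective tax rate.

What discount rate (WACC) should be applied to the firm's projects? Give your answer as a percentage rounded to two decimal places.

9.42%

Total capital V = 204 + 183 = 387.
Equity: weight = 204/387 = 0.5271; cost = 14%.
Bank debt: weight = 183/387 = 0.4729; after-tax cost = 4.31% × (1 − 0%) = 4.3100%.
WACC = 0.5271 × 14.0000% + 0.4729 × 4.3100% = 9.4179%.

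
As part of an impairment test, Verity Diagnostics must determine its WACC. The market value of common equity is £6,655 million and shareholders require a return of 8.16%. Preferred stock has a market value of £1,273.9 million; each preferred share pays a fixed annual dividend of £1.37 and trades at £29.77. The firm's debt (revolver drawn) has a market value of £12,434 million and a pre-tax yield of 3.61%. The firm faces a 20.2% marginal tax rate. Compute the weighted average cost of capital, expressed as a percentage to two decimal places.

Cost of preferred: Rp = 1.37 / 29.77 = 4.6019%.
Total capital V = 6655 + 1273.9 + 12434 = 20362.9.
Equity: weight = 6655/20362.9 = 0.3268; cost = 8.16%.
Preferred: weight = 1273.9/20362.9 = 0.0626; cost = 4.6019%.
Revolver drawn: weight = 12434/20362.9 = 0.6106; after-tax cost = 3.61% × (1 − 20.2%) = 2.8808%.
WACC = 0.3268 × 8.1600% + 0.0626 × 4.6019% + 0.6106 × 2.8808% = 4.7138%.

4.71%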